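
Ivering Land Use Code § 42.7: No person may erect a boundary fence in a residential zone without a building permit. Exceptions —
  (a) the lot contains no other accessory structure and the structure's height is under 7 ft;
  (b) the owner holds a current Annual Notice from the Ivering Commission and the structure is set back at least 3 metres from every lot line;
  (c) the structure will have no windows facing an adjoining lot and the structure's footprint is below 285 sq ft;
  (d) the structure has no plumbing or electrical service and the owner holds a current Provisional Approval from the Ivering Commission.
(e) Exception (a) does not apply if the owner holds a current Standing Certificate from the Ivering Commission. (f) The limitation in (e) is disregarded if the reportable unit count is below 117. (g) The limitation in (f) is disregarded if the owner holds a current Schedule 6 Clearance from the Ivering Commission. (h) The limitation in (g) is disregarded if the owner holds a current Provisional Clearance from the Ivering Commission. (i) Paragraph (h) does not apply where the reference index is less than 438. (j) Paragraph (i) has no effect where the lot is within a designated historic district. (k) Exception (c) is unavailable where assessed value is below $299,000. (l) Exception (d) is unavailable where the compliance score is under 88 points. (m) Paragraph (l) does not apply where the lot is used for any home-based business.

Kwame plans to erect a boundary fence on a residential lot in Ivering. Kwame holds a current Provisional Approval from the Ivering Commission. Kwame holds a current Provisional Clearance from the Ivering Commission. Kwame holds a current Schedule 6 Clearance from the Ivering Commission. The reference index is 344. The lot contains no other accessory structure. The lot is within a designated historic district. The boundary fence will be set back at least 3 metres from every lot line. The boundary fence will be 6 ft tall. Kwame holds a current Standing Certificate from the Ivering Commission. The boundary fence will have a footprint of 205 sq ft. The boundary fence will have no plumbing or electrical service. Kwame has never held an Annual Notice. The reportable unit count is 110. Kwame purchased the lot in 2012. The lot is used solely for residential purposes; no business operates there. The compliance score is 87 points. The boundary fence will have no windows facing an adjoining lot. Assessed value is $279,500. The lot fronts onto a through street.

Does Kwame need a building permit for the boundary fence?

Exception (a)'s conditions are all satisfied: the lot has no other accessory structure; the structure's height is 6 ft, under the 7 ft limit. As to paragraphs (e)–(j): (e) would limit (a) — a current Standing Certificate is held — but (f) sets (e) aside: (f) operates against (e): the reportable unit count is 110, below the 117 limit. (g) operates (a current Schedule 6 Clearance is held), but is itself disapplied by (h): (h) is triggered — a current Provisional Clearance is held. (i) would limit (h) — the reference index is 344, less than the 438 limit — but (j) sets (i) aside: (j) operates — the lot is in a historic district. So (a) applies.
Exception (b) does not apply: the Annual Notice is not current.
Exception (c): no windows face an adjoining lot; the structure's footprint is 205 sq ft, below the 285 sq ft limit — every condition holds. Turning to paragraph (k): (k) operates against (c): assessed value is $279,500, below the $299,000 limit. So (c) is unavailable.
All of (d)'s requirements are met (there is no plumbing or electrical service; a current Provisional Approval is held). But applying paragraphs (l)–(m): (l) operates — the compliance score is 87 points, under the 88 points limit. (m) does not operate here (the lot is solely residential), so (l) stands. (d) is therefore removed.

No — exception (a) applies; Kwame does not need a building permit.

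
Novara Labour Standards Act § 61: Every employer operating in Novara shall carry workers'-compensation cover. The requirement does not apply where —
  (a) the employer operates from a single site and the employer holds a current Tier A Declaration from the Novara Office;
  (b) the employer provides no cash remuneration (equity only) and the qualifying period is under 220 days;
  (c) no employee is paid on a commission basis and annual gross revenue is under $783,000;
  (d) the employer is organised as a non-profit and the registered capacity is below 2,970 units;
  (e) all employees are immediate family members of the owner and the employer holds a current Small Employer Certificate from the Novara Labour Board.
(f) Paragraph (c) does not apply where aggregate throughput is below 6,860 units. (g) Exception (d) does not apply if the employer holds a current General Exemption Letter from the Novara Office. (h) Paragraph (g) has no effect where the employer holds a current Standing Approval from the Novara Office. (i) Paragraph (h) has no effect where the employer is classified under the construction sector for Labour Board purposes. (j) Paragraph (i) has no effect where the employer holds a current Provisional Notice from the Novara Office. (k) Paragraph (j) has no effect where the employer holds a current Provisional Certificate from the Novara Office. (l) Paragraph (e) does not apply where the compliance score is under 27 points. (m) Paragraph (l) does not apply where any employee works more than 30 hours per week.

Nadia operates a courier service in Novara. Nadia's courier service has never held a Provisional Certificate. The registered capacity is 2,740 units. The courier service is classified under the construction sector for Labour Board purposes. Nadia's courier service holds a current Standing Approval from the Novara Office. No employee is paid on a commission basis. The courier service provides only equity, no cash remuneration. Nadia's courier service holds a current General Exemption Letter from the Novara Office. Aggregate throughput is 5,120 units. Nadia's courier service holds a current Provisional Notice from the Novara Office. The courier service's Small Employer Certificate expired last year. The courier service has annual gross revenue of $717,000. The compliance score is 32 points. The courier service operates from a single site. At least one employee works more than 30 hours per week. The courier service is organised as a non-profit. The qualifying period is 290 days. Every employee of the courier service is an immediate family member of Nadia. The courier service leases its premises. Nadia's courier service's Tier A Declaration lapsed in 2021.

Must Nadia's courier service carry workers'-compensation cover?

No — exception (d) applies; Nadia's courier service is not required to carry workers'-compensation cover.

Exception (a) fails — the Tier A Declaration is not current.
Exception (b) does not apply: the qualifying period is 290 days, not under 220 days.
Exception (c): no employee is paid on commission; annual gross revenue is $717,000, under the $783,000 limit — every condition holds. However, paragraph (f) must be considered: (f) is triggered — aggregate throughput is 5,120 units, below the 6,860 units limit. So (c) is unavailable.
Exception (d)'s conditions are all satisfied: the employer is a non-profit; the registered capacity is 2,740 units, below the 2,970 units limit. Considering the limiting provisions: (g) would limit (d) — a current General Exemption Letter is held — but (h) sets (g) aside: (h) operates — a current Standing Approval is held. (i) operates (the courier service is classified under the construction sector), but is displaced by (j): (j) applies — a current Provisional Notice is held. (k) is not triggered (the Provisional Certificate is not current), so (j) stands. (d) remains available.
Exception (e) does not apply: the Small Employer Certificate has expired.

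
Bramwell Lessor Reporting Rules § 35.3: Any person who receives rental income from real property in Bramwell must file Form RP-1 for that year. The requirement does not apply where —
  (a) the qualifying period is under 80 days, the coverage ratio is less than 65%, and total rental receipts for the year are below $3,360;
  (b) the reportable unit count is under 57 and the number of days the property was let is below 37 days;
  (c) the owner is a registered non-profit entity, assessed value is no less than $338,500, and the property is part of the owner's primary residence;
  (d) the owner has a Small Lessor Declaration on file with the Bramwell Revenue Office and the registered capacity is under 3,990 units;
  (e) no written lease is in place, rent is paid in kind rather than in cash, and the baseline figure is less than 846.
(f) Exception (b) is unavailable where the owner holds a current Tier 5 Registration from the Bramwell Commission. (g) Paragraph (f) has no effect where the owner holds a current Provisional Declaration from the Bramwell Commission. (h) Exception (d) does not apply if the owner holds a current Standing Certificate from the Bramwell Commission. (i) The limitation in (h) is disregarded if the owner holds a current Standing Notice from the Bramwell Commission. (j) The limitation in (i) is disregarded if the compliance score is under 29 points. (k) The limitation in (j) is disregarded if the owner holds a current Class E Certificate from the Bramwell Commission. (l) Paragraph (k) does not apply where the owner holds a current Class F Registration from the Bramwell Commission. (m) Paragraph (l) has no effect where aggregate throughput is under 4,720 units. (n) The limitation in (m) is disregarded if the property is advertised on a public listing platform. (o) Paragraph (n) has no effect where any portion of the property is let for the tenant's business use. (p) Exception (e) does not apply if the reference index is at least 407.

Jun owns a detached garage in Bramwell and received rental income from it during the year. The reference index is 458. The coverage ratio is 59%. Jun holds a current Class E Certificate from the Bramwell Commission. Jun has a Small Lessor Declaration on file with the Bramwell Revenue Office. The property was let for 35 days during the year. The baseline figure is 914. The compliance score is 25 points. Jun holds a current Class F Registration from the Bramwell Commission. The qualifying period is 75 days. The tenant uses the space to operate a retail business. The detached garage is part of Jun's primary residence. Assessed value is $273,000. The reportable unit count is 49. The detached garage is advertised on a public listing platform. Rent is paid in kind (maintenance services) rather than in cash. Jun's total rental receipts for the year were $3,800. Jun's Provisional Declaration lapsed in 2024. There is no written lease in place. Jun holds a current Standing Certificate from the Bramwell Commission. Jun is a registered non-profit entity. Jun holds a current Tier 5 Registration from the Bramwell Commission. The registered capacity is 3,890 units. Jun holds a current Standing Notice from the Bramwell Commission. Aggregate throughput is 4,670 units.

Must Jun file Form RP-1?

Exception (a) requires that total rental receipts for the year are below $3,360; but total rental receipts for the year are $3,800, not below $3,360, so (a) is unavailable.
All of (b)'s requirements are met (the reportable unit count is 49, under the 57 limit; the number of days the property was let is 35 days, below the 37 days limit). However, paragraphs (f)–(g) must be considered: (f) applies — a current Tier 5 Registration is held. (g), which would lift (f), is inapplicable — no current Provisional Declaration is held. So (b) is unavailable.
Exception (c) fails — assessed value is $273,000, short of $338,500.
Exception (d): a Small Lessor Declaration is on file; the registered capacity is 3,890 units, under the 3,990 units limit — every condition holds. Considering the limiting provisions: (h) is triggered (a current Standing Certificate is held), but yields to (i): (i) applies — a current Standing Notice is held. (j) would limit (i) — the compliance score is 25 points, under the 29 points limit — but (k) sets (j) aside: (k) applies — a current Class E Certificate is held. (l) would limit (k) — a current Class F Registration is held — but (m) sets (l) aside: (m) operates — aggregate throughput is 4,670 units, under the 4,720 units limit. (n) would limit (m) — the property is publicly advertised — but (o) sets (n) aside: (o) is engaged — the space is let for business use. (d) remains available.
Exception (e) fails — the baseline figure is 914, not less than 846.

No — exception (d) applies; Jun is not required to file Form RP-1.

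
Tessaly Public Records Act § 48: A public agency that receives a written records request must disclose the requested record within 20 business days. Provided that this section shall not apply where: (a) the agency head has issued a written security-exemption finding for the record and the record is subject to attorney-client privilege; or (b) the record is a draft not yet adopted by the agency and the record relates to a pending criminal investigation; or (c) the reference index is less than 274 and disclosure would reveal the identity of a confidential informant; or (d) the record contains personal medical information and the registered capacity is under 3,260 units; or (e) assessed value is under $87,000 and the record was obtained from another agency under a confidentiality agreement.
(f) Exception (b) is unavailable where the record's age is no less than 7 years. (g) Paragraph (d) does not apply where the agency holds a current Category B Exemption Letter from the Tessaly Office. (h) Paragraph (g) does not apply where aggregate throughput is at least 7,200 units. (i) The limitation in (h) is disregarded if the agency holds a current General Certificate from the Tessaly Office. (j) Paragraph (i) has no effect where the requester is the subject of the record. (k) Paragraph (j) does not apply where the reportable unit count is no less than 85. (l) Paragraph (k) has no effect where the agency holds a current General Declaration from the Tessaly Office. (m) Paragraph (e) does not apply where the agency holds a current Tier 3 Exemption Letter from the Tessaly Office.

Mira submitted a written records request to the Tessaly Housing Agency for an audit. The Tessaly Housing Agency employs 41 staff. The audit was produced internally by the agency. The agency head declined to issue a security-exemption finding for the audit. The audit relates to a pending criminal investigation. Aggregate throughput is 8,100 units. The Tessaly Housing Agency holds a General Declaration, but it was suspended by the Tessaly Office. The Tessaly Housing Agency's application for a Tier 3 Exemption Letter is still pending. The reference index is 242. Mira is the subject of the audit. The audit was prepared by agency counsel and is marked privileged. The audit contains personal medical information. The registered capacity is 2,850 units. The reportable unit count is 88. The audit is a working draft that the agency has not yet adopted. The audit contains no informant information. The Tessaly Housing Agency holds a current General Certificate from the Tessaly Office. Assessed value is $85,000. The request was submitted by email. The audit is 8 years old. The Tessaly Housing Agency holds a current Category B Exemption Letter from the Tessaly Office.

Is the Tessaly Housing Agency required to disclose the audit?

Exception (a) fails — the agency head declined to issue a security-exemption finding.
All of (b)'s requirements are met (the audit is an unadopted draft; the audit relates to a pending investigation). But: (f) operates — the record's age is 8 years, meeting the 7 years threshold. Exception (b) does not apply.
Exception (c) fails — the audit contains no informant information.
All of (d)'s requirements are met (the audit contains personal medical information; the registered capacity is 2,850 units, under the 3,260 units limit). But: (g) operates — a current Category B Exemption Letter is held. (h) would limit (g) — aggregate throughput is 8,100 units, meeting the 7,200 units threshold — but (i) sets (h) aside: (i) is engaged — a current General Certificate is held. (j) would limit (i) — Mira is the subject of the audit — but (k) sets (j) aside: (k) is engaged — the reportable unit count is 88, meeting the 85 threshold. (l) is inapplicable (no current General Declaration is held), so (k) stands. (d) is therefore removed.
Exception (e) requires that the record was obtained from another agency under a confidentiality agreement; but the audit was produced internally, so (e) is unavailable.
None of the exceptions is available; § 48 applies in full.

Yes — the Tessaly Housing Agency must disclose the audit.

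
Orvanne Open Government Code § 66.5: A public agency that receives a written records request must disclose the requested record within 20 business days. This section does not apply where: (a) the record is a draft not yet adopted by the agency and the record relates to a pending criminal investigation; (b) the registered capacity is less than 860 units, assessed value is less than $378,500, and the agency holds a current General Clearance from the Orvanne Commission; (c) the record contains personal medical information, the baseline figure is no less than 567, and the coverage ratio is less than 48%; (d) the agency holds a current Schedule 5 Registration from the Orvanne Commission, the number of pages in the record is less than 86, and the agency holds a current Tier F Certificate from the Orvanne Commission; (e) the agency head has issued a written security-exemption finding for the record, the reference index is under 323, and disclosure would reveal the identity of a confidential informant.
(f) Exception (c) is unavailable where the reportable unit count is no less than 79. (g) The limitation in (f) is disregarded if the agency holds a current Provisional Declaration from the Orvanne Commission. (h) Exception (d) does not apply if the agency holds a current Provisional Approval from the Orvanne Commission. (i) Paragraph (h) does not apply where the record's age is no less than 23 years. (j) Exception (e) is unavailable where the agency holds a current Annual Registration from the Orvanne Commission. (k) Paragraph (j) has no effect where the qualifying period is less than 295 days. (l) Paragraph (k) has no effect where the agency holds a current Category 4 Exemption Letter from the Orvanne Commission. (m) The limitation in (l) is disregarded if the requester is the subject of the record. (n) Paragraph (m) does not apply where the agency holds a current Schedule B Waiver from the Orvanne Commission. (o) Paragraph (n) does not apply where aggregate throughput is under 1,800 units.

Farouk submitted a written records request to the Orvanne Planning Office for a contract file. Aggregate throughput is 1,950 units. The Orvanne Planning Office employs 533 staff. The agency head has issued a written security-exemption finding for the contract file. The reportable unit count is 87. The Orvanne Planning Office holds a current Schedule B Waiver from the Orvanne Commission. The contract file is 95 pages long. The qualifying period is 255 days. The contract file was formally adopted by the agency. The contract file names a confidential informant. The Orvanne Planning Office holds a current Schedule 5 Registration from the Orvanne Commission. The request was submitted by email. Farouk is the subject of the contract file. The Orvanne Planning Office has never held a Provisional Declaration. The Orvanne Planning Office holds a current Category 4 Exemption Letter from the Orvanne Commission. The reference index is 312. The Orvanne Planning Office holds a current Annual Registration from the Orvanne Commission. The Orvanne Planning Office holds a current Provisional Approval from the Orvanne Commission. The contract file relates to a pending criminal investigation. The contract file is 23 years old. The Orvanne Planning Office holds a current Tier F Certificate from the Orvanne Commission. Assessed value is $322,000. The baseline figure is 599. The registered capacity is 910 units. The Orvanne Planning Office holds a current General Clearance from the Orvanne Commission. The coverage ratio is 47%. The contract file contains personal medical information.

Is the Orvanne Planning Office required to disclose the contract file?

Exception (a) does not apply: the contract file has been formally adopted.
Exception (b) does not apply: the registered capacity is 910 units, not less than 860 units.
Exception (c): the contract file contains personal medical information; the baseline figure is 599, meeting the 567 threshold; the coverage ratio is 47%, less than the 48% limit — every condition holds. However, paragraphs (f)–(g) must be considered: (f) operates — the reportable unit count is 87, meeting the 79 threshold. (g), which would lift (f), is inapplicable — the Provisional Declaration is not current. Exception (c) does not apply.
Exception (d) requires that the number of pages in the record is less than 86; but the number of pages in the record is 95, not less than 86, so (d) is unavailable.
All of (e)'s requirements are met (a written security-exemption finding has been issued; the reference index is 312, under the 323 limit; the contract file names a confidential informant). However, paragraphs (j)–(o) must be considered: (j) is triggered — a current Annual Registration is held. (k) would limit (j) — the qualifying period is 255 days, less than the 295 days limit — but (l) sets (k) aside: (l) operates against (k): a current Category 4 Exemption Letter is held. (m) operates (Farouk is the subject of the contract file), but is itself disapplied by (n): (n) operates — a current Schedule B Waiver is held. (o), which would lift (n), is not triggered — aggregate throughput is 1,950 units, not under 1,800 units. Exception (e) does not apply.
Every exception is unavailable, so the rule governs.

Yes — the Orvanne Planning Office must disclose the contract file.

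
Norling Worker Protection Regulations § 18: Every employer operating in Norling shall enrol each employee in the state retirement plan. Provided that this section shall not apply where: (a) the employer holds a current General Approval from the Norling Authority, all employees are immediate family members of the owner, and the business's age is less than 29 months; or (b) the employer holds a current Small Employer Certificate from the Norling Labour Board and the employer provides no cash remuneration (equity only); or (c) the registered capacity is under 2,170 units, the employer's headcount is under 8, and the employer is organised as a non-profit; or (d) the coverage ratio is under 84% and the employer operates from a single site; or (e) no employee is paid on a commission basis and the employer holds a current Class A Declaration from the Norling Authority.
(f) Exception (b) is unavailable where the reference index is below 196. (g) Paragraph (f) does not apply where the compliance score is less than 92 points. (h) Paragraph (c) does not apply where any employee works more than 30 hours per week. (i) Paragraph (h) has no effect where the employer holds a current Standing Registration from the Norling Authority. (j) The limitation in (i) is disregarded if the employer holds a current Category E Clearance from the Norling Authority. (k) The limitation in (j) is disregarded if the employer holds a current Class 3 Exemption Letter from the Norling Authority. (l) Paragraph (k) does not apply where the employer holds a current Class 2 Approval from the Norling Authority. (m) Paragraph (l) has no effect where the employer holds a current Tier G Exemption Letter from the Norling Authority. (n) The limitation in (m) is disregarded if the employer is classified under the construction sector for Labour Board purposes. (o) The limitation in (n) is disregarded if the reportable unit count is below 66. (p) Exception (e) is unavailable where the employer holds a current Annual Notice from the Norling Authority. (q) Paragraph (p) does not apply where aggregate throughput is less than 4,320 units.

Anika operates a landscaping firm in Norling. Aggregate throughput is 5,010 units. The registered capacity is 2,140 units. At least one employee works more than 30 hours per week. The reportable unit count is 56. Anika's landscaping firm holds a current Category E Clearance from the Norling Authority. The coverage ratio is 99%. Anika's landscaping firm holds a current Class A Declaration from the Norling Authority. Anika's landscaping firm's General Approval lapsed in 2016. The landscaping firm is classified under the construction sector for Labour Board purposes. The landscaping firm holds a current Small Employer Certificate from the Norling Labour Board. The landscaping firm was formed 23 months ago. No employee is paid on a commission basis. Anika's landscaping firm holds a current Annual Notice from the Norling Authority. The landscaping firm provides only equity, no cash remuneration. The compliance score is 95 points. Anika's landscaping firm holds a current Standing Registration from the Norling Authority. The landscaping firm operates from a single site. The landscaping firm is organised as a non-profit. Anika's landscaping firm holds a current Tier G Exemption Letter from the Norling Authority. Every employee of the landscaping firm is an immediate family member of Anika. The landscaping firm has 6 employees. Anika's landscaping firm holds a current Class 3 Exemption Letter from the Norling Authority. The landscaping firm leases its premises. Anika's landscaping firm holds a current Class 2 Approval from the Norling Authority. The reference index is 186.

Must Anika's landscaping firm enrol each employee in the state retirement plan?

No — exception (c) applies; Anika's landscaping firm is not required to enrol each employee in the state retirement plan.

Exception (a) does not apply: there is no General Approval in force.
Exception (b)'s conditions are all satisfied: a current Small Employer Certificate is held; remuneration is equity-only. But applying paragraphs (f)–(g): (f) operates against (b): the reference index is 186, below the 196 limit. (g) is inapplicable (the compliance score is 95 points, not less than 92 points), so (f) stands. Exception (b) does not apply.
Exception (c) is satisfied on its face — the registered capacity is 2,140 units, under the 2,170 units limit; the employer's headcount is 6, under the 8 limit; the employer is a non-profit. Considering the limiting provisions: (h) would limit (c) — at least one employee exceeds 30 hours/week — but (i) sets (h) aside: (i) applies — a current Standing Registration is held. (j) would limit (i) — a current Category E Clearance is held — but (k) sets (j) aside: (k) operates against (j): a current Class 3 Exemption Letter is held. (l) applies (a current Class 2 Approval is held), but is overridden by (m): (m) applies — a current Tier G Exemption Letter is held. (n) applies (the landscaping firm is classified under the construction sector), but is itself disapplied by (o): (o) is triggered — the reportable unit count is 56, below the 66 limit. (c) remains available.
Exception (d) fails — the coverage ratio is 99%, not under 84%.
Exception (e)'s conditions are all satisfied: no employee is paid on commission; a current Class A Declaration is held. But: (p) is triggered — a current Annual Notice is held. (q), which would lift (p), is not triggered — aggregate throughput is 5,010 units, not less than 4,320 units. Exception (e) does not apply.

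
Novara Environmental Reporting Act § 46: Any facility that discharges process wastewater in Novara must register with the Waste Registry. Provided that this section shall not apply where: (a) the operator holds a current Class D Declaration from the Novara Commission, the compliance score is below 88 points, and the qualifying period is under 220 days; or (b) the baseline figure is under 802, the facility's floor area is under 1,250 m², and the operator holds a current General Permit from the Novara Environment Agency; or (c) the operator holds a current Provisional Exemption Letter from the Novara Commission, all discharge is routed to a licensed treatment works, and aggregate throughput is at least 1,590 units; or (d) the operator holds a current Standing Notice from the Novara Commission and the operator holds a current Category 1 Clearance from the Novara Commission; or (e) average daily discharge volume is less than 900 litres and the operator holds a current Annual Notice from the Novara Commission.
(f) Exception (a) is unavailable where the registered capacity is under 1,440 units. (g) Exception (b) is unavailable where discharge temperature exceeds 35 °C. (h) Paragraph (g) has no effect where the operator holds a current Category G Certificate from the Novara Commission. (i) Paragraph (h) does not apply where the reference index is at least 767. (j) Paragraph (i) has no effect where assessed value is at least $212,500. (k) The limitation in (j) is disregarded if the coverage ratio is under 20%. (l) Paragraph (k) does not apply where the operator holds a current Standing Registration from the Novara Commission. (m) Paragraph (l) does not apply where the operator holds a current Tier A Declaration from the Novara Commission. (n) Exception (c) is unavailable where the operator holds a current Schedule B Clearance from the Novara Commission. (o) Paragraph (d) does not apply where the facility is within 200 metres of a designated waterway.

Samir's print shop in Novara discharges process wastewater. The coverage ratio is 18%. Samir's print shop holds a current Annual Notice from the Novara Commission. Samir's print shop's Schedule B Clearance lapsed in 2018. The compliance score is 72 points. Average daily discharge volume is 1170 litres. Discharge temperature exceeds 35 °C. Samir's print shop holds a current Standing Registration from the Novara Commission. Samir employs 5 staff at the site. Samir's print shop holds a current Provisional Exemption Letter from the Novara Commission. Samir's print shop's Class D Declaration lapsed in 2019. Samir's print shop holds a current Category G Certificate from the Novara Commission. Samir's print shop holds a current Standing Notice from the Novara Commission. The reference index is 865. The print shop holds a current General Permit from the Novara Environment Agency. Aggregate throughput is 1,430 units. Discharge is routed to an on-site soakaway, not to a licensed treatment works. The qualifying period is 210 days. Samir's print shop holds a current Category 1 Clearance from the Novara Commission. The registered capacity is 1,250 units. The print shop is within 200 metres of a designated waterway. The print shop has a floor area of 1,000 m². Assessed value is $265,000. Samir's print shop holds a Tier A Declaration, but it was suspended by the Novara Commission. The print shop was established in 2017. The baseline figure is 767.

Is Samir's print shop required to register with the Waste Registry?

Exception (a) requires that the operator holds a current Class D Declaration from the Novara Commission; but there is no Class D Declaration in force, so (a) is unavailable.
All of (b)'s requirements are met (the baseline figure is 767, under the 802 limit; the facility's floor area is 1,000 m², under the 1,250 m² limit; a current General Permit is held). Applying paragraphs (g)–(m): (g) would limit (b) — discharge temperature exceeds 35 °C — but (h) sets (g) aside: (h) operates against (g): a current Category G Certificate is held. (i) would limit (h) — the reference index is 865, meeting the 767 threshold — but (j) sets (i) aside: (j) is engaged — assessed value is $265,000, meeting the $212,500 threshold. (k) would limit (j) — the coverage ratio is 18%, under the 20% limit — but (l) sets (k) aside: (l) operates — a current Standing Registration is held. (m), which would lift (l), is inapplicable — there is no Tier A Declaration in force. (b) remains available.
Exception (c) does not apply: discharge is not routed to a licensed treatment works.
Exception (d): a current Standing Notice is held; a current Category 1 Clearance is held — every condition holds. Turning to paragraph (o): (o) operates against (d): the print shop is within 200 m of a designated waterway. So (d) is unavailable.
Exception (e) requires that average daily discharge volume is less than 900 litres; but average daily discharge volume is 1170 litres, not less than 900 litres, so (e) is unavailable.

No — exception (b) applies; Samir's print shop is not required to register with the Waste Registry.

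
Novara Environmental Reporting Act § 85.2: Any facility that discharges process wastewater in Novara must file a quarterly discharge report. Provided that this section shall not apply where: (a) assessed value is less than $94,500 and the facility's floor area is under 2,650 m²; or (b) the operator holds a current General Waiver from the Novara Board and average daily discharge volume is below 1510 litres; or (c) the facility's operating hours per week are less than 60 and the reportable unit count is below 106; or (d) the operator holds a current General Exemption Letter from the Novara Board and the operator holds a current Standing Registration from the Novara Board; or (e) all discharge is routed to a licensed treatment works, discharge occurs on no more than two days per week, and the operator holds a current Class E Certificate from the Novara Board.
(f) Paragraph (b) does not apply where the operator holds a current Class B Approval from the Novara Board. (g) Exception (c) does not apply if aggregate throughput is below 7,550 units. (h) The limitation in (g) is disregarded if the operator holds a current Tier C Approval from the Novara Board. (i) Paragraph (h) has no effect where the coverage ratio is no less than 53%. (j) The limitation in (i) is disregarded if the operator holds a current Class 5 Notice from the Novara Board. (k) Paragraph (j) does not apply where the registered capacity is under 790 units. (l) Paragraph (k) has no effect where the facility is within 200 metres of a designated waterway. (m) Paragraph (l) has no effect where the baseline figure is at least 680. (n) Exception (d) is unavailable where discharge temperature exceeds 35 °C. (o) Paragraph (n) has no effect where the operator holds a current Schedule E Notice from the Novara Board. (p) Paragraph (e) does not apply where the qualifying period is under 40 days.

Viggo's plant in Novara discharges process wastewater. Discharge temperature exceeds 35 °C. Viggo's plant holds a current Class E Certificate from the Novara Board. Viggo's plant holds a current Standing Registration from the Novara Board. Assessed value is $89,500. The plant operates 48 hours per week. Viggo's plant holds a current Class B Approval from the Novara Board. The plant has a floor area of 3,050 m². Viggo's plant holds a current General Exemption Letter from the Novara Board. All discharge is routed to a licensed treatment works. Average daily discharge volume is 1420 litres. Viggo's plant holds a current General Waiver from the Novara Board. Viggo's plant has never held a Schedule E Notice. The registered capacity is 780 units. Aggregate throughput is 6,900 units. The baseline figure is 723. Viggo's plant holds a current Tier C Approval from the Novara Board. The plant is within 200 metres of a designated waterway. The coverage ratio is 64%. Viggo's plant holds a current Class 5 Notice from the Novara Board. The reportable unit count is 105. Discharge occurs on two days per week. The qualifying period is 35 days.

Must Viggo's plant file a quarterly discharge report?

Yes — Viggo's plant must file a quarterly discharge report.

Exception (a) fails — the facility's floor area is 3,050 m², not under 2,650 m².
Exception (b) is satisfied on its face — a current General Waiver is held; average daily discharge volume is 1420 litres, below the 1510 litres limit. But applying paragraph (f): (f) applies — a current Class B Approval is held. Exception (b) does not apply.
Exception (c) is satisfied on its face — the facility's operating hours per week are 48, less than the 60 limit; the reportable unit count is 105, below the 106 limit. Turning to paragraphs (g)–(m): (g) is engaged — aggregate throughput is 6,900 units, below the 7,550 units limit. (h) is engaged (a current Tier C Approval is held), but is displaced by (i): (i) is engaged — the coverage ratio is 64%, meeting the 53% threshold. (j) is triggered (a current Class 5 Notice is held), but is overridden by (k): (k) operates against (j): the registered capacity is 780 units, under the 790 units limit. (l) would limit (k) — the plant is within 200 m of a designated waterway — but (m) sets (l) aside: (m) operates against (l): the baseline figure is 723, meeting the 680 threshold. (c) is therefore removed.
All of (d)'s requirements are met (a current General Exemption Letter is held; a current Standing Registration is held). But: (n) is triggered — discharge temperature exceeds 35 °C. (o), which would lift (n), is not triggered — the Schedule E Notice is not current. Exception (d) does not apply.
Exception (e) is satisfied on its face — discharge is routed to a licensed treatment works; discharge occurs on no more than two days per week; a current Class E Certificate is held. But applying paragraph (p): (p) operates against (e): the qualifying period is 35 days, under the 40 days limit. (e) is therefore removed.
None of the exceptions is available; § 85.2 applies in full.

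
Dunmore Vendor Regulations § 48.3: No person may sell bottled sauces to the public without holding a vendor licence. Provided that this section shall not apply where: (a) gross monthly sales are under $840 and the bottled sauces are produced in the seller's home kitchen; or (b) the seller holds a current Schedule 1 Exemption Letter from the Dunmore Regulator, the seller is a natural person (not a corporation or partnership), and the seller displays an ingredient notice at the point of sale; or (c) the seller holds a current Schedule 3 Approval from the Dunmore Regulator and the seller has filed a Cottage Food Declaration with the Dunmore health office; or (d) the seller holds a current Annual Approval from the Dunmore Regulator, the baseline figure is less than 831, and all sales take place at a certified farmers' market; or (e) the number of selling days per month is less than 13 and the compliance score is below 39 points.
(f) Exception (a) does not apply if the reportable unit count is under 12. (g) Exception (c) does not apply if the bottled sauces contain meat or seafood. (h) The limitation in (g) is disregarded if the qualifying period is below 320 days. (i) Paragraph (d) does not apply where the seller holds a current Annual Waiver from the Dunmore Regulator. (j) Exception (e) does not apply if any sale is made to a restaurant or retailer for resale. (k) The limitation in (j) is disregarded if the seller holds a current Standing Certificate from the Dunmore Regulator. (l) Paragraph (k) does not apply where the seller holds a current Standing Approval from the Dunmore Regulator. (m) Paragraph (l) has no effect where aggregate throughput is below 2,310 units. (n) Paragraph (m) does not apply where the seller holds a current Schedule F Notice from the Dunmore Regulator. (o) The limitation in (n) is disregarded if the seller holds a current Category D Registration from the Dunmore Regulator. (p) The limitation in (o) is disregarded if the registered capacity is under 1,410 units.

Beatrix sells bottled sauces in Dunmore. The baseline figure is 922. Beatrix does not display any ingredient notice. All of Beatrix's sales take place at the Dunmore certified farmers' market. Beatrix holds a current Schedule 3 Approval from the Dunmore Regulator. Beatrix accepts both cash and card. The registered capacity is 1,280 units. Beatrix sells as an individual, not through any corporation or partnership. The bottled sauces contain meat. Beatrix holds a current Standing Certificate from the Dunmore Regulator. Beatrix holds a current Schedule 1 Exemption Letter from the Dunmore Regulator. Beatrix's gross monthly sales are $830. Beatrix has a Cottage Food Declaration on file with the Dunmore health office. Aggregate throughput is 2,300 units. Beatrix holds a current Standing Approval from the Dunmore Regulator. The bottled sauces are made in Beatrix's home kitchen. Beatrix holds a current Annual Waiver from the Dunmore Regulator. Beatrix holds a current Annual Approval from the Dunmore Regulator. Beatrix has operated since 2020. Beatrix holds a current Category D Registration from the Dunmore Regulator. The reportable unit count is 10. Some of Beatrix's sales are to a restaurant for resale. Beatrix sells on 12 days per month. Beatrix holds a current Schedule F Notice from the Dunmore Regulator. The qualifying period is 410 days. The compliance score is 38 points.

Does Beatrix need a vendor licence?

Yes — Beatrix must hold a vendor licence.

Exception (a): gross monthly sales are $830, under the $840 limit; the bottled sauces are home-kitchen produced — every condition holds. But: (f) is triggered — the reportable unit count is 10, under the 12 limit. So (a) is unavailable.
Exception (b) requires that the seller displays an ingredient notice at the point of sale; but no ingredient notice is displayed, so (b) is unavailable.
All of (c)'s requirements are met (a current Schedule 3 Approval is held; a Cottage Food Declaration is on file). But: (g) operates against (c): the bottled sauces contain meat. (h), which would lift (g), is not triggered — the qualifying period is 410 days, not below 320 days. Exception (c) does not apply.
Exception (d) fails — the baseline figure is 922, not less than 831.
Exception (e): the number of selling days per month is 12, less than the 13 limit; the compliance score is 38 points, below the 39 points limit — every condition holds. But applying paragraphs (j)–(p): (j) operates against (e): some sales are to a restaurant for resale. (k) is triggered (a current Standing Certificate is held), but is set aside by (l): (l) operates against (k): a current Standing Approval is held. (m) would limit (l) — aggregate throughput is 2,300 units, below the 2,310 units limit — but (n) sets (m) aside: (n) operates against (m): a current Schedule F Notice is held. (o) would limit (n) — a current Category D Registration is held — but (p) sets (o) aside: (p) is engaged — the registered capacity is 1,280 units, under the 1,410 units limit. So (e) is unavailable.
Every exception is unavailable, so the rule governs.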